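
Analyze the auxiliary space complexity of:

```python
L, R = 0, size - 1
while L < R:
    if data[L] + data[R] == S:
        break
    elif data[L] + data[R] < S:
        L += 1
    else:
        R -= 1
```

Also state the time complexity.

Space complexity: O(1).
Only a constant amount of auxiliary storage is used; nothing grows with n.
Time complexity: O(n).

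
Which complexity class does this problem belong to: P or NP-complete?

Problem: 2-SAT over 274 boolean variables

This problem is in P: 2-SAT is solvable in linear time via implication-graph SCCs.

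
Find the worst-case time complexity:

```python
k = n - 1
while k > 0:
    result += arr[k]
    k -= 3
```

Time complexity: O(n).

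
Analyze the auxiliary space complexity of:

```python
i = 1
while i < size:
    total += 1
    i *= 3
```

Space complexity: O(1).
Only a constant amount of auxiliary storage is used; nothing grows with n.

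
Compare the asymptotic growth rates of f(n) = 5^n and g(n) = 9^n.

g(n) = 9^n grows faster: (9/5)^n -> infinity since 9/5 > 1.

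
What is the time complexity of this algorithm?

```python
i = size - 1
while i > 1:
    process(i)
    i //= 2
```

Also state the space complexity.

Time complexity: O(log n).
Space complexity: O(1).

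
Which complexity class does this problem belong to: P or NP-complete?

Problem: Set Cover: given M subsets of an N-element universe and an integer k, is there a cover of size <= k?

This problem is NP-complete: one of Karp's 21 NP-complete problems (with k part of the input).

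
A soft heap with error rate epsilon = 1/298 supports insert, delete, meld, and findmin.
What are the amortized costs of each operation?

Soft heaps (Chazelle) allow up to an epsilon = 1/298 fraction of elements to have corrupted (raised) keys. Insert is O(log(1/epsilon)) = O(log 298) amortized -- the structure maintains heap-ordered binary trees of rank bounded by O(log(1/epsilon)). Meld concatenates root lists: O(1) amortized. Delete and findmin are O(1) amortized.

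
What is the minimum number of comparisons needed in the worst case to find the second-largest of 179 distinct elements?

Lower bound: finding the max needs 179-1 comparisons. By the adversary weight-doubling argument, the max must personally win >= ceil(log_2(179)) = 8 comparisons; the 2nd-largest is among those 8 losers, needing 8-1 more comparisons. Total >= 179-1 + 8-1 = 185. A balanced knockout tournament achieves this.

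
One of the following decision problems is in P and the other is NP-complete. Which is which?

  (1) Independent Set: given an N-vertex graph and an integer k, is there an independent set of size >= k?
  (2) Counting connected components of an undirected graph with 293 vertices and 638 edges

(1) is NP-complete: complement of Clique (with k part of the input).
(2) is P: BFS/DFS visits each vertex and edge once: O(V+E).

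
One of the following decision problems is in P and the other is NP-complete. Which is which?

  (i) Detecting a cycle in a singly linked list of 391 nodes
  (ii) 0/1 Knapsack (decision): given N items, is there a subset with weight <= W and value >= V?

(i) is P: Floyd's tortoise-and-hare runs in O(n) time, O(1) space.
(ii) is NP-complete: reduces from Subset Sum.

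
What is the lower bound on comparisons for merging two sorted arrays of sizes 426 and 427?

Adversary argument: with sizes 426 and 427 (differing by at most 1), interleave the two arrays so that every consecutive pair in the output comes from different inputs. Then each of the 852 adjacent output pairs must be directly compared, or the algorithm cannot determine their relative order. So 852 comparisons are necessary; standard merge achieves this.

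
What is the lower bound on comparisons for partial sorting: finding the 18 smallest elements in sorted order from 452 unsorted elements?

Finding 18 smallest of 452 in sorted order: Omega(452) to identify the 18 smallest, plus Omega(18 log 18) to sort them. Total: Omega(n + k log k).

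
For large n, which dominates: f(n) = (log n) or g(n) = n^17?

g(n) = n^17 grows faster: any positive polynomial dominates any polylog.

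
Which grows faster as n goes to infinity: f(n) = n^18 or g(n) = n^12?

f(n) = n^18 grows faster: n^18/n^12 = n^6 -> infinity.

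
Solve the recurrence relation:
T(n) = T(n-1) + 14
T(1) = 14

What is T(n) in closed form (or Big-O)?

Unrolling: T(n) = T(n-1) + 14 = T(n-2) + 2*14 = ... = T(1) + (n-1)*14 = 14 + (n-1)*14 = 14n.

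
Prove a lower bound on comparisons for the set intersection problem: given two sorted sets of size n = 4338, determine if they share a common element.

For two sorted arrays of size n = 4338, any correct algorithm must examine Omega(n) elements. If fewer are examined, an adversary places a common element in an unexamined gap. A merge-based scan achieves O(n), so the bound is tight.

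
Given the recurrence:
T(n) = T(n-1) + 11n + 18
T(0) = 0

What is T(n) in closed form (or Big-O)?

Dominant term in sum is 11*sum(i, i=1..n) = 11*n*(n+1)/2 = O(n^2).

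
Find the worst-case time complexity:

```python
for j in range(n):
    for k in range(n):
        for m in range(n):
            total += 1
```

Time complexity: O(n^3).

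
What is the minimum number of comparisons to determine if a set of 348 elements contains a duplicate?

Determining if 348 elements are all distinct requires Omega(n log n) comparisons in the comparison model. This follows from the element distinctness lower bound.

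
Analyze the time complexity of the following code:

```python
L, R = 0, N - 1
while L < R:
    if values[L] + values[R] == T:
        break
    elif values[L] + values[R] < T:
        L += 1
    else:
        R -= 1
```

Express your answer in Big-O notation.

Time complexity: O(n).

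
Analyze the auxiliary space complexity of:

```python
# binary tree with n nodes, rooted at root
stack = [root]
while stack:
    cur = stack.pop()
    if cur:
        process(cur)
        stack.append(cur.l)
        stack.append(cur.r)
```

Space complexity: O(n).
Auxiliary storage grows linearly with the input size n in the worst case.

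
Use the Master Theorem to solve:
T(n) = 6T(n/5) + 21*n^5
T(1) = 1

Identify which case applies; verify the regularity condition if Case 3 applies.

a=6, b=5, f(n)=21*n^5.
log_5(6) = 1.113 < 5.
f(n) = Omega(n^(1.113+epsilon)) for some epsilon > 0, so Case 3 is the candidate.
Regularity: a*f(n/b) = 6*21*(n/5)^5 = (6/3125)*21*n^5 <= c*f(n) with c = 6/3125 < 1. Satisfied.
Case 3: T(n) = Theta(n^5).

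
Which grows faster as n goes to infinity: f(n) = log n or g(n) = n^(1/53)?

g(n) = n^(1/53) grows faster: any positive power of n dominates log n.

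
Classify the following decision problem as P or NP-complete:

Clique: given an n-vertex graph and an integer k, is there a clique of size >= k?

This problem is NP-complete: complement of Independent Set / Vertex Cover (with k part of the input).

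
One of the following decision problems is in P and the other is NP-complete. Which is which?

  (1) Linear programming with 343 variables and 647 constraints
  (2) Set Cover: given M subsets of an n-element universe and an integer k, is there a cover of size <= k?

(1) is P: the ellipsoid and interior-point methods run in polynomial time.
(2) is NP-complete: one of Karp's 21 NP-complete problems (with k part of the input).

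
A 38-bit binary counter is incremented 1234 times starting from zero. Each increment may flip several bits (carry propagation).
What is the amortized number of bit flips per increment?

Bit i flips on every 2^i-th increment, so over 1234 increments bit i flips floor(1234/2^i) times. Summing over i: total flips < 2 * 1234. Amortized: < 2 = O(1) per increment.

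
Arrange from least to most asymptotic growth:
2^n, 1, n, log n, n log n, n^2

Ordered by growth rate: 1 < log n < n < n log n < n^2 < 2^n.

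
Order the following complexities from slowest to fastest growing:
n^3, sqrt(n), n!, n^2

Ordered by growth rate: sqrt(n) < n^2 < n^3 < n!.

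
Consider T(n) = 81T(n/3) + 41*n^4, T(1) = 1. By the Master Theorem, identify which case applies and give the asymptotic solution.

a=81, b=3, f(n)=41*n^4.
log_3(81) = 4, so n^(log_b(a)) = n^4.
f(n) = Theta(n^4), so Case 2 applies.
T(n) = Theta(n^4 log n).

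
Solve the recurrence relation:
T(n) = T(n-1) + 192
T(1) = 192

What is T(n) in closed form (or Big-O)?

Unrolling: T(n) = T(n-1) + 192 = T(n-2) + 2*192 = ... = T(1) + (n-1)*192 = 192 + (n-1)*192 = 192n.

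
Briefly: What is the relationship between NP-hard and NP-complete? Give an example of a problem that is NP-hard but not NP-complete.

NP-hard: at least as hard as any NP problem (but need not be in NP). NP-complete = NP-hard intersection NP. The Halting Problem is NP-hard but undecidable (not in NP). The optimization version of TSP is NP-hard but not a decision problem.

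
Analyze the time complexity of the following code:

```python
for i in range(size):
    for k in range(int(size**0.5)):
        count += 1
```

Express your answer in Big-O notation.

Time complexity: O(n * sqrt(n)).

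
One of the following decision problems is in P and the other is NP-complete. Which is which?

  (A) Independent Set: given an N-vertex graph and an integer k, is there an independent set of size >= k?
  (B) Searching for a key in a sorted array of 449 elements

(A) is NP-complete: complement of Clique (with k part of the input).
(B) is P: binary search runs in O(log n).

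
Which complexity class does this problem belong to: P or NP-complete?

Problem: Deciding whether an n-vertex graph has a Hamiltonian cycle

This problem is NP-complete: one of Karp's 21 NP-complete problems.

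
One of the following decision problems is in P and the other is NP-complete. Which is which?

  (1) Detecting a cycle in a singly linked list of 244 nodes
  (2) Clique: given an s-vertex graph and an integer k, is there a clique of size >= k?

(1) is P: Floyd's tortoise-and-hare runs in O(n) time, O(1) space.
(2) is NP-complete: complement of Independent Set / Vertex Cover (with k part of the input).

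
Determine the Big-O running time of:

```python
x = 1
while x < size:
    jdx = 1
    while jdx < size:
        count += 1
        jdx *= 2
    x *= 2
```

Time complexity: O(log^2 n).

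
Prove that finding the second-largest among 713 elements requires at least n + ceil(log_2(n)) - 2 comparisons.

Lower bound (adversary): identifying the maximum requires 713-1 comparisons (each eliminates one candidate). Assign weight 1 to each element; on each comparison the adversary lets the heavier side win and gives it the loser's weight. The max ends with weight 713, but each comparison it wins at most doubles its weight, so the max must win >= ceil(log_2(713)) = 10 comparisons. The second-largest is one of those 10 direct losers to the max, and identifying which one is largest needs >= 10-1 further comparisons. Total >= 713-1 + 10-1 = 721.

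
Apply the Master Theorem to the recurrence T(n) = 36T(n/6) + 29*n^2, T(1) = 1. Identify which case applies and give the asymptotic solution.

a=36, b=6, f(n)=29*n^2.
log_6(36) = 2, so n^(log_b(a)) = n^2.
f(n) = Theta(n^2), so Case 2 applies.
T(n) = Theta(n^2 log n).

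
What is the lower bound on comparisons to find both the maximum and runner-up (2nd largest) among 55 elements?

Lower bound: finding the max needs 55-1 comparisons. By an adversary weight-doubling argument, the maximum element must personally win at least ceil(log_2(55)) = 6 comparisons in any correct algorithm. The 2nd largest is among those 6 direct losers, and distinguishing it requires 6-1 more comparisons. Total >= 55-1 + 6-1 = 59. A balanced tournament achieves this bound exactly.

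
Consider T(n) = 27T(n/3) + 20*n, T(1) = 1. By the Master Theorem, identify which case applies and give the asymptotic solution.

a=27, b=3, f(n)=20*n.
log_3(27) = 3 > 1.
Since f(n) = O(n^1) is polynomially smaller than n^3, Case 1 applies.
T(n) = Theta(n^3).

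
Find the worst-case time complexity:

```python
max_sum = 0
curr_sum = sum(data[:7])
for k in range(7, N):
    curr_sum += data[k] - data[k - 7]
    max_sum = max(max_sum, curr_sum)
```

Time complexity: O(n).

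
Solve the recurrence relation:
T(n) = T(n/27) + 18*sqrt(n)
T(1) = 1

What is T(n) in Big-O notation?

Each level contributes sqrt(n/27^k). Geometric series with ratio 1/sqrt(27) < 1 sums to O(sqrt(n)).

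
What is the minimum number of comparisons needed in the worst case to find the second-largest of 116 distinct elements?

Lower bound: finding the max needs 116-1 comparisons. By the adversary weight-doubling argument, the max must personally win >= ceil(log_2(116)) = 7 comparisons; the 2nd-largest is among those 7 losers, needing 7-1 more comparisons. Total >= 116-1 + 7-1 = 121. A balanced knockout tournament achieves this.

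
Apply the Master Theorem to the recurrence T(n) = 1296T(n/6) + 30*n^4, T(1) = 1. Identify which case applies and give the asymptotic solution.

a=1296, b=6, f(n)=30*n^4.
log_6(1296) = 4, so n^(log_b(a)) = n^4.
f(n) = Theta(n^4), so Case 2 applies.
T(n) = Theta(n^4 log n).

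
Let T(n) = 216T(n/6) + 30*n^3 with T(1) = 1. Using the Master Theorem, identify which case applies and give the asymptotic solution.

a=216, b=6, f(n)=30*n^3.
log_6(216) = 3, so n^(log_b(a)) = n^3.
f(n) = Theta(n^3), so Case 2 applies.
T(n) = Theta(n^3 log n).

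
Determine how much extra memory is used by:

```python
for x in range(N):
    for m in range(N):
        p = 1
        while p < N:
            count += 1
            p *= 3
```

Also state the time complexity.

Space complexity: O(1).
Only a constant amount of auxiliary storage is used; nothing grows with n.
Time complexity: O(n^2 log n).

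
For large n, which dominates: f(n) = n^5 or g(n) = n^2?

f(n) = n^5 grows faster: n^5/n^2 = n^3 -> infinity.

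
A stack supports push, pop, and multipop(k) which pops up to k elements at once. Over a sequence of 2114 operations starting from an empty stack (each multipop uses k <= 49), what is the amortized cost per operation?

Each element is pushed exactly once and popped at most once (whether by pop or as part of a multipop). So the total number of individual pops over the whole sequence is at most the number of pushes, which is at most 2114. Total work <= 2 * 2114, hence O(1) amortized per operation.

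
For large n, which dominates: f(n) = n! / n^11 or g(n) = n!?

g(n) = n! grows faster: the ratio n!/(n!/n^11) = n^11 -> infinity.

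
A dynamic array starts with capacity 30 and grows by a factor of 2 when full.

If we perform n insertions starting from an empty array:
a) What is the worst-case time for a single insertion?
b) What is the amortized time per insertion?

(a) Worst-case single insertion: O(n) -- when the array is full at capacity c, the resize copies all c elements, and c can be Theta(n).
(b) Resizes happen at sizes 30, 60, 120, ... Total copy cost for n insertions: 30 + 60 + ... = O(n) (geometric series with ratio 1/2). Amortized cost per insertion: O(n)/n = O(1).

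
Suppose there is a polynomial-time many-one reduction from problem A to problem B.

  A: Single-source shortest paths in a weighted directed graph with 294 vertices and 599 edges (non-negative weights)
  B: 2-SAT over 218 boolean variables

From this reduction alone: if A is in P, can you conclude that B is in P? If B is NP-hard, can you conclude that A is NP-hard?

A poly-time reduction A <=_p B transfers tractability DOWN (B easy => A easy) and hardness UP (A hard => B hard), not the reverse.
From A in P, the reduction alone does NOT give B in P: any problem in P trivially reduces to SAT, yet SAT is not known to be in P.
From B NP-hard, the reduction alone does NOT give A NP-hard: again, easy problems reduce to hard ones.
(Here in fact A is P and B is P.)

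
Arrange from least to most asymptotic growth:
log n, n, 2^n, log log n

Ordered by growth rate: log log n < log n < n < 2^n.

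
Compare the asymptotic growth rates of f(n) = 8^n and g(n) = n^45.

f(n) = 8^n grows faster: any exponential with base > 1 dominates every polynomial.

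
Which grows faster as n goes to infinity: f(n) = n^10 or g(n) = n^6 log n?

f(n) = n^10 grows faster: n^10 / (n^6 log n) = n^4/log n -> infinity.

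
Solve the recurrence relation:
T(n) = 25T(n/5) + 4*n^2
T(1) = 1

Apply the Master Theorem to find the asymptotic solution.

a=25, b=5, f(n)=4*n^2. log_5(25) = 2. Case 2: T(n) = O(n^2 log n).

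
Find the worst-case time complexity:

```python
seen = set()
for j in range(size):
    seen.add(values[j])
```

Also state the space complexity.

Time complexity: O(n).
Space complexity: O(n).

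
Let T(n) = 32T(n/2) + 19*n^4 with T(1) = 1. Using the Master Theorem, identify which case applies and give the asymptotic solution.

a=32, b=2, f(n)=19*n^4.
log_2(32) = 5 > 4.
Since f(n) = O(n^4) is polynomially smaller than n^5, Case 1 applies.
T(n) = Theta(n^5).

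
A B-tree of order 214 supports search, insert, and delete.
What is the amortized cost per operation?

B-tree of order 214 has height O(log_214 n). Each operation traverses the tree height. Splits during insert and merges during delete are O(1) each and occur at most once per level. Total cost per operation: O(log_214 n).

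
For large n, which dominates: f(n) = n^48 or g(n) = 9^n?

g(n) = 9^n grows faster: any exponential with base > 1 dominates every polynomial.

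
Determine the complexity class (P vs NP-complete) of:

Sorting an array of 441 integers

This problem is in P: merge sort runs in O(n log n).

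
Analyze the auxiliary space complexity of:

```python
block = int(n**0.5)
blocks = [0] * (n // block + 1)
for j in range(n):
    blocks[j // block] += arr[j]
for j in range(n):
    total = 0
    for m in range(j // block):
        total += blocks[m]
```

Space complexity: O(sqrt(n)).
Storage scales with sqrt(n).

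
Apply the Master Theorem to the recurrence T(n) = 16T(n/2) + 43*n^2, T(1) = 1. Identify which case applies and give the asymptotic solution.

a=16, b=2, f(n)=43*n^2.
log_2(16) = 4 > 2.
Since f(n) = O(n^2) is polynomially smaller than n^4, Case 1 applies.
T(n) = Theta(n^4).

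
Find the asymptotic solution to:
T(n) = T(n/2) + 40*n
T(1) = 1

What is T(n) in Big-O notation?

Geometric series: 40*n*(1 + 1/2 + 1/2^2 + ...) = O(n). T(n) = O(n).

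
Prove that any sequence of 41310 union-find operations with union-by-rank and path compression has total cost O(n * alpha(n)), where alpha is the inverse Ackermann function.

Using Tarjan's analysis with rank-based potential function. Union-by-rank keeps tree height O(log n). Path compression flattens paths during find. For n = 41310 operations, total cost is O(n * alpha(n)), effectively O(n) since alpha grows incredibly slowly.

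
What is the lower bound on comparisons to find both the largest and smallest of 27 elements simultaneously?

Pair elements first (floor(27/2) comparisons), then find max among winners and min among losers. Total: ceil(3*27/2) - 2 = 39 comparisons.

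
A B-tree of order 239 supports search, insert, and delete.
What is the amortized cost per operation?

B-tree of order 239 has height O(log_239 n). Each operation traverses the tree height. Splits during insert and merges during delete are O(1) each and occur at most once per level. Total cost per operation: O(log_239 n).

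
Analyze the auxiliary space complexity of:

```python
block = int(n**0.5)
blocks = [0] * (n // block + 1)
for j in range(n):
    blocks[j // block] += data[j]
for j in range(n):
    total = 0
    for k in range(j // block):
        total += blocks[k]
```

Space complexity: O(sqrt(n)).
Storage scales with sqrt(n).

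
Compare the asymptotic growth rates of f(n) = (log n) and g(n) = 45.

f(n) = (log n) grows faster: any unbounded function dominates a constant.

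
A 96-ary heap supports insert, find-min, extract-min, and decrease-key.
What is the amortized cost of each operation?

The 96-ary heap has height O(log_96 n). Insert sifts up: O(log_96 n). Find-min reads the root: O(1). Extract-min sifts down comparing 96 children per level: O(96 * log_96 n). Decrease-key sifts up: O(log_96 n).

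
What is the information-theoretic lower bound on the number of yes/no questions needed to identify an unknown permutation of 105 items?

There are 105! = 1081396758240290900504101305800329649720646107774902579144176636573226531909905153326984536526808240339776398934872029657993872907813436816097280000000000000000000000000 permutations. Each yes/no question gives at most 1 bit, so at least ceil(log_2(1081396758240290900504101305800329649720646107774902579144176636573226531909905153326984536526808240339776398934872029657993872907813436816097280000000000000000000000000)) = 559 questions are needed.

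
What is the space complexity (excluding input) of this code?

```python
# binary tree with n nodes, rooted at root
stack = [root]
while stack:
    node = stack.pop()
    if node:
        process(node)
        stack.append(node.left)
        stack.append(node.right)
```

Space complexity: O(n).
Auxiliary storage grows linearly with the input size n in the worst case.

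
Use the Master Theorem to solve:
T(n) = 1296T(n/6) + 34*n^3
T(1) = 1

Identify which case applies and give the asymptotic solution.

a=1296, b=6, f(n)=34*n^3.
log_6(1296) = 4 > 3.
Since f(n) = O(n^3) is polynomially smaller than n^4, Case 1 applies.
T(n) = Theta(n^4).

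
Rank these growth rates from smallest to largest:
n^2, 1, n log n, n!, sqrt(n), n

Ordered by growth rate: 1 < sqrt(n) < n < n log n < n^2 < n!.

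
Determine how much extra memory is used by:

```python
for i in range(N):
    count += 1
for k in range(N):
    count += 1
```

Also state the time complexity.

Space complexity: O(1).
Only a constant amount of auxiliary storage is used; nothing grows with n.
Time complexity: O(n).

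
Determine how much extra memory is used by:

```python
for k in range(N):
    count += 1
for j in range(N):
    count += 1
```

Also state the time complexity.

Space complexity: O(1).
Only a constant amount of auxiliary storage is used; nothing grows with n.
Time complexity: O(n).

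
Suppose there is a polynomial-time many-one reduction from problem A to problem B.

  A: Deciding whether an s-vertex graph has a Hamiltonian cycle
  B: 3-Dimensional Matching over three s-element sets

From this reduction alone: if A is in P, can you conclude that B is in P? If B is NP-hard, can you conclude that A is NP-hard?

A poly-time reduction A <=_p B transfers tractability DOWN (B easy => A easy) and hardness UP (A hard => B hard), not the reverse.
From A in P, the reduction alone does NOT give B in P: any problem in P trivially reduces to SAT, yet SAT is not known to be in P.
From B NP-hard, the reduction alone does NOT give A NP-hard: again, easy problems reduce to hard ones.
(Here in fact A is NP-complete and B is NP-complete.)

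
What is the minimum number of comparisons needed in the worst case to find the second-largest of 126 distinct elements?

Lower bound: finding the max needs 126-1 comparisons. By the adversary weight-doubling argument, the max must personally win >= ceil(log_2(126)) = 7 comparisons; the 2nd-largest is among those 7 losers, needing 7-1 more comparisons. Total >= 126-1 + 7-1 = 131. A balanced knockout tournament achieves this.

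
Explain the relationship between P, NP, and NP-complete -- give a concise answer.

P: solvable in polynomial time. NP: verifiable in polynomial time. NP-complete: in NP and at least as hard as every problem in NP (via polynomial reduction). P is a subset of NP. If any NP-complete problem is in P, then P = NP.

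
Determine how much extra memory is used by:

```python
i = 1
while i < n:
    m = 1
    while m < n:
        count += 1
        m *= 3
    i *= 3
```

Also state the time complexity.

Space complexity: O(1).
Only a constant amount of auxiliary storage is used; nothing grows with n.
Time complexity: O(log^2 n).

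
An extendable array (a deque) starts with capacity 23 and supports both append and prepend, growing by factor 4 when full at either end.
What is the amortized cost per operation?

Growth at either end copies all elements; capacities form a geometric sequence with ratio 4, so total copy cost over n operations is O(n) (two geometric series). Amortized O(1).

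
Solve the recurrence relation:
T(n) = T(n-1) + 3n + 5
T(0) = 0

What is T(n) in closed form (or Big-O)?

Dominant term in sum is 3*sum(i, i=1..n) = 3*n*(n+1)/2 = O(n^2).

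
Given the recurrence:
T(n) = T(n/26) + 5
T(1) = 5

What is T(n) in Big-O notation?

Each step divides n by 26 and adds 5. After log_26(n) steps, T(n) = O(log n).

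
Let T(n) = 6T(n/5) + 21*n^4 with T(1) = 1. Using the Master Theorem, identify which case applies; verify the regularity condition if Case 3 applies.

a=6, b=5, f(n)=21*n^4.
log_5(6) = 1.113 < 4.
f(n) = Omega(n^(1.113+epsilon)) for some epsilon > 0, so Case 3 is the candidate.
Regularity: a*f(n/b) = 6*21*(n/5)^4 = (6/625)*21*n^4 <= c*f(n) with c = 6/625 < 1. Satisfied.
Case 3: T(n) = Theta(n^4).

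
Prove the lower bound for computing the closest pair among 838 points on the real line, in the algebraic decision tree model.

Reduction from element distinctness: given 838 reals, the closest-pair distance is 0 iff two are equal. Element distinctness has an Omega(n log n) lower bound in the algebraic decision tree model (Ben-Or). Therefore closest pair on a line also requires Omega(n log n). Sorting then a linear scan achieves this.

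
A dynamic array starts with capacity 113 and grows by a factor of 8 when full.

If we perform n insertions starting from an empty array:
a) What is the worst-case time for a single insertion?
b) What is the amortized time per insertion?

(a) Worst-case single insertion: O(n) -- when the array is full at capacity c, the resize copies all c elements, and c can be Theta(n).
(b) Resizes happen at sizes 113, 904, 7232, ... Total copy cost for n insertions: 113 + 904 + ... = O(n) (geometric series with ratio 1/8). Amortized cost per insertion: O(n)/n = O(1).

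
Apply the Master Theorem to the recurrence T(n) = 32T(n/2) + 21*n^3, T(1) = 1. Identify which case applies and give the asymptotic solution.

a=32, b=2, f(n)=21*n^3.
log_2(32) = 5 > 3.
Since f(n) = O(n^3) is polynomially smaller than n^5, Case 1 applies.
T(n) = Theta(n^5).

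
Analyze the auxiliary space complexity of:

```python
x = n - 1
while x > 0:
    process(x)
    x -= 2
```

Space complexity: O(1).
Only a constant amount of auxiliary storage is used; nothing grows with n.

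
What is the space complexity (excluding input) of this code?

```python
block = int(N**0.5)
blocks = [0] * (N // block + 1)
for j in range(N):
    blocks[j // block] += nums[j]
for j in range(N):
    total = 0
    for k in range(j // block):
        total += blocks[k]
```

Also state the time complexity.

Space complexity: O(sqrt(n)).
Storage scales with sqrt(n).
Time complexity: O(n * sqrt(n)).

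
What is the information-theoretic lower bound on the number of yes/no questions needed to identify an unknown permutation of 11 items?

There are 11! = 39916800 permutations. Each yes/no question gives at most 1 bit, so at least ceil(log_2(39916800)) = 26 questions are needed.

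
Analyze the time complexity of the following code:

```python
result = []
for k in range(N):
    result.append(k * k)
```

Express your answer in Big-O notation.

Time complexity: O(n).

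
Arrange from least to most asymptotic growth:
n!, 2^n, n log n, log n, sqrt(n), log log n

Ordered by growth rate: log log n < log n < sqrt(n) < n log n < 2^n < n!.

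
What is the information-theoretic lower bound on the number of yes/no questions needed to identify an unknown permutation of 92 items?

There are 92! = 12438414054641307255475324325873553077577991715875414356840239582938137710983519518443046123837041347353107486982656753664000000000000000000000 permutations. Each yes/no question gives at most 1 bit, so at least ceil(log_2(12438414054641307255475324325873553077577991715875414356840239582938137710983519518443046123837041347353107486982656753664000000000000000000000)) = 473 questions are needed.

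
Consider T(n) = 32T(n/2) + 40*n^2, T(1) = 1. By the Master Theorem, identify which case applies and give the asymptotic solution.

a=32, b=2, f(n)=40*n^2.
log_2(32) = 5 > 2.
Since f(n) = O(n^2) is polynomially smaller than n^5, Case 1 applies.
T(n) = Theta(n^5).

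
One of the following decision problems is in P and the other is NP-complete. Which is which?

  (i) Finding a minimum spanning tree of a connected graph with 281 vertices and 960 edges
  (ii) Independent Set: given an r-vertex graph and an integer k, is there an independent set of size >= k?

(i) is P: Kruskal's / Prim's algorithms run in polynomial time.
(ii) is NP-complete: complement of Clique (with k part of the input).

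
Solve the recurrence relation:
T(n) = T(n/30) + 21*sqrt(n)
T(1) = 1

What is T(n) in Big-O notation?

Each level contributes sqrt(n/30^k). Geometric series with ratio 1/sqrt(30) < 1 sums to O(sqrt(n)).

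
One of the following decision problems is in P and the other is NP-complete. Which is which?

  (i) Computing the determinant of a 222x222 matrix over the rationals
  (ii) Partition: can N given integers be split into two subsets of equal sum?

(i) is P: Gaussian elimination runs in O(n^3).
(ii) is NP-complete: Subset Sum reduces to it (one of Karp's 21 NP-complete problems).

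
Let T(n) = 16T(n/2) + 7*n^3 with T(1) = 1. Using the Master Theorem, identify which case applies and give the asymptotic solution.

a=16, b=2, f(n)=7*n^3.
log_2(16) = 4 > 3.
Since f(n) = O(n^3) is polynomially smaller than n^4, Case 1 applies.
T(n) = Theta(n^4).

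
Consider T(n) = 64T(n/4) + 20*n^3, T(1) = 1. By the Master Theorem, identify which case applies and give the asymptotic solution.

a=64, b=4, f(n)=20*n^3.
log_4(64) = 3, so n^(log_b(a)) = n^3.
f(n) = Theta(n^3), so Case 2 applies.
T(n) = Theta(n^3 log n).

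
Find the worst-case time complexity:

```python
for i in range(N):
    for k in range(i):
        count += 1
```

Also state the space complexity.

Time complexity: O(n^2).
Space complexity: O(1).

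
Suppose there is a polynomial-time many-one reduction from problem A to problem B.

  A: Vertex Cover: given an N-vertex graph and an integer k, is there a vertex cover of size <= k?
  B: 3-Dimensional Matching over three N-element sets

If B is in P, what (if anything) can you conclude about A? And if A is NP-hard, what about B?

A poly-time reduction A <=_p B means any A-instance can be transformed to a B-instance in poly time.
If B is in P: compose the reduction with B's poly-time algorithm to solve A in poly time, so A is in P.
If A is NP-hard: every NP problem reduces to A, which reduces to B; composing reductions, every NP problem reduces to B, so B is NP-hard.
(Here in fact A is NP-complete and B is NP-complete.)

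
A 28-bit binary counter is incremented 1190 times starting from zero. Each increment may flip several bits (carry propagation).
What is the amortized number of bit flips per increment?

Bit i flips on every 2^i-th increment, so over 1190 increments bit i flips floor(1190/2^i) times. Summing over i: total flips < 2 * 1190. Amortized: < 2 = O(1) per increment.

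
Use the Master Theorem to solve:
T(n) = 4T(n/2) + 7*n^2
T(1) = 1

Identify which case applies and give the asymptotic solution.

a=4, b=2, f(n)=7*n^2.
log_2(4) = 2, so n^(log_b(a)) = n^2.
f(n) = Theta(n^2), so Case 2 applies.
T(n) = Theta(n^2 log n).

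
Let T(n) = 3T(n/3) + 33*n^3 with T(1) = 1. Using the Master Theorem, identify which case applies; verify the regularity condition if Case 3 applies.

a=3, b=3, f(n)=33*n^3.
log_3(3) = 1 < 3.
f(n) = Omega(n^(1+epsilon)) for some epsilon > 0, so Case 3 is the candidate.
Regularity: a*f(n/b) = 3*33*(n/3)^3 = (3/27)*33*n^3 <= c*f(n) with c = 3/27 < 1. Satisfied.
Case 3: T(n) = Theta(n^3).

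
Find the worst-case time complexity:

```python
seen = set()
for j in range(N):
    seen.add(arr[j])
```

Time complexity: O(n).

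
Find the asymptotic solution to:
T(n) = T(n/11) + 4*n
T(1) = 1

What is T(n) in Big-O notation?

Geometric series: 4*n*(1 + 1/11 + 1/11^2 + ...) = O(n). T(n) = O(n).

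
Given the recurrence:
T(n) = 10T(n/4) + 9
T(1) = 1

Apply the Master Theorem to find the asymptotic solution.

a=10, b=4, f(n)=9. log_4(10) = 1.661. Case 1 of Master Theorem: T(n) = O(n^1.661).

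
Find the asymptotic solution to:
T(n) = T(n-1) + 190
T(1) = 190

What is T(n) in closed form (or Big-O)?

Unrolling: T(n) = T(n-1) + 190 = T(n-2) + 2*190 = ... = T(1) + (n-1)*190 = 190 + (n-1)*190 = 190n.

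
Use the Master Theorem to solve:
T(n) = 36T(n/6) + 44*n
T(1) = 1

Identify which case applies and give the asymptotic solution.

a=36, b=6, f(n)=44*n.
log_6(36) = 2 > 1.
Since f(n) = O(n^1) is polynomially smaller than n^2, Case 1 applies.
T(n) = Theta(n^2).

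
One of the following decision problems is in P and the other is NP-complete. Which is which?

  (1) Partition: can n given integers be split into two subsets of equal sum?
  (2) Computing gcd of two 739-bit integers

(1) is NP-complete: Subset Sum reduces to it (one of Karp's 21 NP-complete problems).
(2) is P: the Euclidean algorithm runs in polynomial time in the bit-length.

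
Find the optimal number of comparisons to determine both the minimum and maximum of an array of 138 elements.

Naive approach: 274 comparisons (137 for max + 137 for min).
Optimal: Compare elements in pairs first (floor(n/2) = 69 comparisons), then find max among winners and min among losers (68 comparisons each).
Total: ceil(3n/2) - 2 = 205 comparisons. An adversary argument shows this is also a lower bound.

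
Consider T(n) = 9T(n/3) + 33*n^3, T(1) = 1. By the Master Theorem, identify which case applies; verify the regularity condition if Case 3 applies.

a=9, b=3, f(n)=33*n^3.
log_3(9) = 2 < 3.
f(n) = Omega(n^(2+epsilon)) for some epsilon > 0, so Case 3 is the candidate.
Regularity: a*f(n/b) = 9*33*(n/3)^3 = (9/27)*33*n^3 <= c*f(n) with c = 9/27 < 1. Satisfied.
Case 3: T(n) = Theta(n^3).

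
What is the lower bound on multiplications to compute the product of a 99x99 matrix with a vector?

A 99x99 matrix-vector product has 99 inner products of length 99. Output depends on all 99^2 = 9801 matrix entries. At least 9801 multiplications needed.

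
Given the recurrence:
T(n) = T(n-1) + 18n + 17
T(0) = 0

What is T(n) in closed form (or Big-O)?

Dominant term in sum is 18*sum(i, i=1..n) = 18*n*(n+1)/2 = O(n^2).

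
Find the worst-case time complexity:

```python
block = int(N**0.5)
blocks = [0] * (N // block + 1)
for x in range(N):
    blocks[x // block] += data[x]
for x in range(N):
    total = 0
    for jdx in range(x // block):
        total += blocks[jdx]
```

Time complexity: O(n * sqrt(n)).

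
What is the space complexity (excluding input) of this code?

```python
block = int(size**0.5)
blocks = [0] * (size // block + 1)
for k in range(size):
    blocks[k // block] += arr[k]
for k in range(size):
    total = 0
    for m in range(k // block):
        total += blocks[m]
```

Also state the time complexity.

Space complexity: O(sqrt(n)).
Storage scales with sqrt(n).
Time complexity: O(n * sqrt(n)).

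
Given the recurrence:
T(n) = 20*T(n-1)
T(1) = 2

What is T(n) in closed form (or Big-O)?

Each step multiplies by 20. T(n) = T(1)*20^(n-1) = 2*20^(n-1).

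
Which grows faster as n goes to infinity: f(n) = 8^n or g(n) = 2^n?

f(n) = 8^n grows faster: (8/2)^n -> infinity since 8/2 > 1.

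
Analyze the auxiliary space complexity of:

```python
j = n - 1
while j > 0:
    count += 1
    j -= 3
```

Space complexity: O(1).
Only a constant amount of auxiliary storage is used; nothing grows with n.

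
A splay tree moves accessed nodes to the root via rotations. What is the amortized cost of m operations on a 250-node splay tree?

Using a potential function Phi = sum of log(size of subtree) for each node, each splay operation has amortized cost O(log n) where n = 250. Bad individual operations (O(n)) are offset by decreased potential.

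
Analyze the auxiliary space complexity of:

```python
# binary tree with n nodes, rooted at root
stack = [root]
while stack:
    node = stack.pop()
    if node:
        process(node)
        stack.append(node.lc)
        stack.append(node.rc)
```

Space complexity: O(n).
Auxiliary storage grows linearly with the input size n in the worst case.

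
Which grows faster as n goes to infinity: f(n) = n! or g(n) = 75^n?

f(n) = n! grows faster: n!/75^n -> infinity by Stirling.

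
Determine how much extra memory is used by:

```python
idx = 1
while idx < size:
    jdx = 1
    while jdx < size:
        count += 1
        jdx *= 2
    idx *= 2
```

Space complexity: O(1).
Only a constant amount of auxiliary storage is used; nothing grows with n.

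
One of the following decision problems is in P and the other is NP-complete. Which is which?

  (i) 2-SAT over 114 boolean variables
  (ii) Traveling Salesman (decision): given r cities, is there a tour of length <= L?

(i) is P: 2-SAT is solvable in linear time via implication-graph SCCs.
(ii) is NP-complete: reduces from Hamiltonian Cycle.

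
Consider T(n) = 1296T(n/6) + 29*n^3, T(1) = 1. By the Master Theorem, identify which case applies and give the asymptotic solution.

a=1296, b=6, f(n)=29*n^3.
log_6(1296) = 4 > 3.
Since f(n) = O(n^3) is polynomially smaller than n^4, Case 1 applies.
T(n) = Theta(n^4).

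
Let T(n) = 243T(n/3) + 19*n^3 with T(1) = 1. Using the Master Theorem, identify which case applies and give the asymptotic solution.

a=243, b=3, f(n)=19*n^3.
log_3(243) = 5 > 3.
Since f(n) = O(n^3) is polynomially smaller than n^5, Case 1 applies.
T(n) = Theta(n^5).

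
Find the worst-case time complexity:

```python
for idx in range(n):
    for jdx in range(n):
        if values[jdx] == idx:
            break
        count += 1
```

Time complexity: O(n^2).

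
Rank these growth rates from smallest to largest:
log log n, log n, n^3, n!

Ordered by growth rate: log log n < log n < n^3 < n!.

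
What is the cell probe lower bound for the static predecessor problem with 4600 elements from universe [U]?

The Patrascu-Thorup lower bound shows any data structure on n = 4600 elements using O(n * polylog(n)) space requires Omega(log log U) query time. van Emde Boas trees achieve O(log log U) with O(U) space.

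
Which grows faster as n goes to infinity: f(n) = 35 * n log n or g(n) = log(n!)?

f(n) = 35 * n log n and g(n) = log(n!) are Theta of each other: Stirling: log(n!) = n log n - n + O(log n) = Theta(n log n); the constant 35 doesn't change the Theta class.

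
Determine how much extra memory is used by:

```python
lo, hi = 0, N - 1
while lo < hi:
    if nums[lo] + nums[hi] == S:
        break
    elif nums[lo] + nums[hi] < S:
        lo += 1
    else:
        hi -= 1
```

Space complexity: O(1).
Only a constant amount of auxiliary storage is used; nothing grows with n.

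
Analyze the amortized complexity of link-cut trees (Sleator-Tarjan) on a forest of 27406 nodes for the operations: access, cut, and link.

Link-cut trees represent the forest using splay trees over preferred paths. With potential Phi = sum over nodes of log(size of virtual subtree), each access on 27406 nodes is O(log 27406) = O(log n) amortized by the splay-tree access lemma. Cut and link are O(1) plus one access.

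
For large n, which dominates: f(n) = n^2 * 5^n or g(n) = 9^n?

g(n) = 9^n grows faster: 9^n / (n^2 5^n) = (9/5)^n / n^2 -> infinity since 9/5 > 1.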